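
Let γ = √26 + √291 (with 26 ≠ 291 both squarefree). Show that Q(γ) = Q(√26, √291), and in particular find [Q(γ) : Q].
[Q(γ) : Q] = 4 (equivalently, Q(γ) = Q(√26, √291))

Obviously Q(γ) ⊆ Q(√26, √291), and [Q(√26, √291):Q] = 4 (since 26, 291 are distinct squarefree integers > 1 with 7566 not a perfect square). To show equality we compute the minimal polynomial of γ. From γ = √26 + √291: γ^2 = 26 + 2√(7566) + 291 = 317 + 2√(7566), so γ^2 - 317 = 2√(7566); squaring, (γ^2 - 317)^2 = 4·7566, i.e. γ^4 - 634γ^2 + 100489 - 30264 = 0, i.e. γ^4 - 634γ^2 + 70225 = 0. So γ is a root of x^4 - 634x^2 + 70225. This polynomial is irreducible over Q: it has no rational root (each ±√26 ± √291 is irrational), and any factorization into two quadratics over Q would force √(7566) ∈ Q (pairing opposite roots) or √26, √291 ∈ Q (other pairings), all impossible. Hence [Q(γ):Q] = 4 = [Q(√26, √291):Q], so Q(γ) = Q(√26, √291).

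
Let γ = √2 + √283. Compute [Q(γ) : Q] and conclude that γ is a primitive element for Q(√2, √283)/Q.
[Q(γ) : Q] = 4 (equivalently, Q(γ) = Q(√2, √283))

Obviously Q(γ) ⊆ Q(√2, √283), and [Q(√2, √283):Q] = 4 (since 2, 283 are distinct squarefree integers > 1 with 566 not a perfect square). To show equality we compute the minimal polynomial of γ. From γ = √2 + √283: γ^2 = 2 + 2√(566) + 283 = 285 + 2√(566), so γ^2 - 285 = 2√(566); squaring, (γ^2 - 285)^2 = 4·566, i.e. γ^4 - 570γ^2 + 81225 - 2264 = 0, i.e. γ^4 - 570γ^2 + 78961 = 0. So γ is a root of x^4 - 570x^2 + 78961. This polynomial is irreducible over Q: it has no rational root (each ±√2 ± √283 is irrational), and any factorization into two quadratics over Q would force √(566) ∈ Q (pairing opposite roots) or √2, √283 ∈ Q (other pairings), all impossible. Hence [Q(γ):Q] = 4 = [Q(√2, √283):Q], so Q(γ) = Q(√2, √283).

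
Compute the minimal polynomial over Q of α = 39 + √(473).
m_α(x) = x^2 - 78x + 1048

From α - 39 = √(473), squaring gives (α - 39)^2 = 473, i.e. α^2 - 78α + 1521 = 473, so α^2 - 78α + 1048 = 0. The discriminant of x^2 - 78x + 1048 is (-78)^2 - 4·(1048) = 6084 - 4192 = 1892, and 4·(473) is not a perfect square in Q since 473 is squarefree and ≠ 1. Hence x^2 - 78x + 1048 is irreducible over Q and is the minimal polynomial of α.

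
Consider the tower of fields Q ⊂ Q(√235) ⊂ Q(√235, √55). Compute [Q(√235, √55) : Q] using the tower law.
[Q(√235, √55) : Q] = 4

[Q(√235):Q] = 2 (min poly x^2 - 235, irreducible since 235 is squarefree > 1). For the top step, suppose √55 ∈ Q(√235), say √55 = c + d√235 with c, d ∈ Q. Squaring: 55 = c^2 + 235d^2 + 2cd√235. Since √235 ∉ Q this forces 2cd = 0. If d = 0 then √55 = c ∈ Q, contradicting 55 squarefree > 1. If c = 0 then 55 = 235d^2, so 235·55 = (235d)^2 is a perfect square in Q — but 235·55 = 12925 is not a perfect square (since 235 and 55 are distinct squarefree integers). Contradiction. Hence √55 ∉ Q(√235), so x^2 - 55 stays irreducible over Q(√235) and [Q(√235, √55) : Q(√235)] = 2. By the tower law, [Q(√235, √55) : Q] = 2 · 2 = 4.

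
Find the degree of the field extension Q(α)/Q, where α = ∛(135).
[Q(α):Q] = 3

The minimal polynomial of α is x^3 - 135, irreducible over Q since 135 is not a perfect cube (so x^3 - 135 has no rational root). Hence [Q(α):Q] = deg(m_α) = 3.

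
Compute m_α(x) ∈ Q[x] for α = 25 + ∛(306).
m_α(x) = x^3 - 75x^2 + 1875x - 15931

Set β = α - 25 = ∛(306), so β^3 = 306. Then (α - 25)^3 - 306 = 0, i.e. α is a root of g(x) = (x - 25)^3 - 306 = x^3 - 75x^2 + 1875x - 15931. Since g(x) = h(x - 25) where h(x) = x^3 - 306, and h is irreducible over Q (because 306 is not a perfect cube, so h has no rational root, and a monic cubic with no rational root is irreducible), g is also irreducible (irreducibility is preserved under the substitution x → x - 25). Hence m_α(x) = x^3 - 75x^2 + 1875x - 15931.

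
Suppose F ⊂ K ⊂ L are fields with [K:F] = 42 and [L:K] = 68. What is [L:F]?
[L:F] = 2856

The tower law says that for any tower of field extensions F ⊂ K ⊂ L with finite degrees, [L:F] = [L:K] · [K:F]. Here this gives [L:F] = 68 · 42 = 2856.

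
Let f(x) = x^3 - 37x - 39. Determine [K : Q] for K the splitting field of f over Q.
[K : Q] = 6

By the rational root test, any rational root of the monic integer polynomial f(x) = x^3 - 37x - 39 must be an integer dividing the constant term -39, i.e. one of ±{1, 3, 13, 39}. Evaluating: f(1) = -75, f(-1) = -3, f(3) = -123, f(-3) = 45, f(13) = 1677, f(-13) = -1755, f(39) = 57837, f(-39) = -57915; none is 0, so f has no rational root and is therefore irreducible over Q (a cubic with no linear factor over a field is irreducible). For an irreducible cubic, the Galois group is A_3 or S_3 according as the discriminant disc(f) = -4a^3 - 27b^2 = -4·(-37)^3 - 27·(-39)^2 = 161545 is or is not a square in Q. Here disc(f) = 161545 is not a perfect square in Q, so the Galois group of f over Q is not contained in A_3 and must be all of S_3. The splitting field has degree |S_3| = 6 over Q, so [K : Q] = 6.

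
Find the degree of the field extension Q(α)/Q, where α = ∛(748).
[Q(α):Q] = 3

The minimal polynomial of α is x^3 - 748, irreducible over Q since 748 is not a perfect cube (so x^3 - 748 has no rational root). Hence [Q(α):Q] = deg(m_α) = 3.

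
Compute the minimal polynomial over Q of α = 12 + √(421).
m_α(x) = x^2 - 24x - 277

From α - 12 = √(421), squaring gives (α - 12)^2 = 421, i.e. α^2 - 24α + 144 = 421, so α^2 - 24α - 277 = 0. The discriminant of x^2 - 24x - 277 is (-24)^2 - 4·(-277) = 576 + 1108 = 1684, and 4·(421) is not a perfect square in Q since 421 is squarefree and ≠ 1. Hence x^2 - 24x - 277 is irreducible over Q and is the minimal polynomial of α.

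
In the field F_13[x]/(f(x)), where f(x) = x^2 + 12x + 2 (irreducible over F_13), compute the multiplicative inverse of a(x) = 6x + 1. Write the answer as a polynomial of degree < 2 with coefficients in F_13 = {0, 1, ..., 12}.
a(x)^(-1) ≡ 7x + 7 (mod f(x))

Since f is irreducible over F_13, F_13[x]/(f) is a field and a(x) ≠ 0 has an inverse. Apply the extended Euclidean algorithm to f(x) and a(x) in F_13[x]: f(x) = (11x + 11)·a(x) + (4). The last nonzero remainder is the constant 4 = gcd(f, a) in F_13. Back-substituting through the division chain expresses 4 = s(x)·a(x) + t(x)·f(x) with s(x) ≡ 2x + 2 (mod f), so (2x + 2)·a(x) ≡ 4 (mod f). Multiplying by 4^(-1) ≡ 10 in F_13 gives a(x)^(-1) ≡ 10·(2x + 2) ≡ 7x + 7 (mod f). Check: (6x + 1)·(7x + 7) = 3x^2 + 10x + 7 ≡ 1 (mod x^2 + 12x + 2).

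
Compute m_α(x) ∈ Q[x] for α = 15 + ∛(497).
m_α(x) = x^3 - 45x^2 + 675x - 3872

Set β = α - 15 = ∛(497), so β^3 = 497. Then (α - 15)^3 - 497 = 0, i.e. α is a root of g(x) = (x - 15)^3 - 497 = x^3 - 45x^2 + 675x - 3872. Since g(x) = h(x - 15) where h(x) = x^3 - 497, and h is irreducible over Q (because 497 is not a perfect cube, so h has no rational root, and a monic cubic with no rational root is irreducible), g is also irreducible (irreducibility is preserved under the substitution x → x - 15). Hence m_α(x) = x^3 - 45x^2 + 675x - 3872.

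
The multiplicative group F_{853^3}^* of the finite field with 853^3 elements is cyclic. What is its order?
|F_{853^3}^*| = 620650476

F_{853^3} has 853^3 = 620650477 elements; its multiplicative group consists of all nonzero elements, so |F_{853^3}^*| = 620650477 - 1 = 620650476. (It is cyclic since any finite subgroup of the multiplicative group of a field is cyclic.)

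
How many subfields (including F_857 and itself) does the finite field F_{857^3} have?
F_{857^3} has 2 subfields

The subfields of F_{p^n} are exactly the fields F_{p^d} for d | n (each is the fixed field of the unique index-d subgroup of Gal(F_{p^n}/F_p) ≅ Z/nZ). The divisors of n = 3 are {1, 3}, giving 2 subfields: F_{857^1}, F_{857^3}.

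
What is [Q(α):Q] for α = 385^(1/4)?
[Q(α):Q] = 4

α is a root of x^4 - 385. By Eisenstein's criterion at the prime p = 5 (which divides the constant term 385 but p^2 = 25 does not, since 385 is squarefree), x^4 - 385 is irreducible over Q. Hence [Q(α):Q] = 4.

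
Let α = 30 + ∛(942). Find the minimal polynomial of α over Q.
m_α(x) = x^3 - 90x^2 + 2700x - 27942

Set β = α - 30 = ∛(942), so β^3 = 942. Then (α - 30)^3 - 942 = 0, i.e. α is a root of g(x) = (x - 30)^3 - 942 = x^3 - 90x^2 + 2700x - 27942. Since g(x) = h(x - 30) where h(x) = x^3 - 942, and h is irreducible over Q (because 942 is not a perfect cube, so h has no rational root, and a monic cubic with no rational root is irreducible), g is also irreducible (irreducibility is preserved under the substitution x → x - 30). Hence m_α(x) = x^3 - 90x^2 + 2700x - 27942.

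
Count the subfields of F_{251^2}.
F_{251^2} has 2 subfields

The subfields of F_{p^n} are exactly the fields F_{p^d} for d | n (each is the fixed field of the unique index-d subgroup of Gal(F_{p^n}/F_p) ≅ Z/nZ). The divisors of n = 2 are {1, 2}, giving 2 subfields: F_{251^1}, F_{251^2}.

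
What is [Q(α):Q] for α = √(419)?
[Q(α):Q] = 2

[Q(α):Q] equals the degree of the minimal polynomial of α. Here α^2 = 419 and x^2 - 419 is irreducible (d = 419 is squarefree, ≠ 1, hence not a square), so deg(m_α) = 2. Thus [Q(α):Q] = 2.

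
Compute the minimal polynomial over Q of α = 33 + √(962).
m_α(x) = x^2 - 66x + 127

From α - 33 = √(962), squaring gives (α - 33)^2 = 962, i.e. α^2 - 66α + 1089 = 962, so α^2 - 66α + 127 = 0. The discriminant of x^2 - 66x + 127 is (-66)^2 - 4·(127) = 4356 - 508 = 3848, and 4·(962) is not a perfect square in Q since 962 is squarefree and ≠ 1. Hence x^2 - 66x + 127 is irreducible over Q and is the minimal polynomial of α.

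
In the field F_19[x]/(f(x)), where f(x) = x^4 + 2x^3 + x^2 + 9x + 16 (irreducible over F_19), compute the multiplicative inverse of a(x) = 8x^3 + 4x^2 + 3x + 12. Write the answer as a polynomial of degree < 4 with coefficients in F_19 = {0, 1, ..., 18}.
a(x)^(-1) ≡ 15x^3 + 4x^2 + 18x + 3 (mod f(x))

Since f is irreducible over F_19, F_19[x]/(f) is a field and a(x) ≠ 0 has an inverse. Apply the extended Euclidean algorithm to f(x) and a(x) in F_19[x]: f(x) = (12x + 18)·a(x) + (7x^2 + x + 9);  a(x) = (12x + 7)·(7x^2 + x + 9) + (2x + 6);  (7x^2 + x + 9) = (13x + 9)·(2x + 6) + (12). The last nonzero remainder is the constant 12 = gcd(f, a) in F_19. Back-substituting through the division chain expresses 12 = s(x)·a(x) + t(x)·f(x) with s(x) ≡ 9x^3 + 10x^2 + 7x + 17 (mod f), so (9x^3 + 10x^2 + 7x + 17)·a(x) ≡ 12 (mod f). Multiplying by 12^(-1) ≡ 8 in F_19 gives a(x)^(-1) ≡ 8·(9x^3 + 10x^2 + 7x + 17) ≡ 15x^3 + 4x^2 + 18x + 3 (mod f). Check: (8x^3 + 4x^2 + 3x + 12)·(15x^3 + 4x^2 + 18x + 3) = 6x^6 + 16x^5 + 15x^4 + 3x^3 + 16x + 17 ≡ 1 (mod x^4 + 2x^3 + x^2 + 9x + 16).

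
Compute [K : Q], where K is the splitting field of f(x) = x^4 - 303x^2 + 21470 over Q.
[K : Q] = 4

Solving the quadratic in x^2: x^2 = (303 ± √(303^2 - 4·21470))/2 = (303 ± √5929)/2 = (303 ± 77)/2, giving x^2 = 190 or x^2 = 113. So f(x) = (x^2 - 190)(x^2 - 113) and the roots of f are ±√190, ±√113. Hence the splitting field is K = Q(√190, √113). Since 190 and 113 are distinct squarefree integers > 1, their product 21470 is not a perfect square, so √113 ∉ Q(√190). By the tower law [K:Q] = [Q(√190,√113):Q(√190)] · [Q(√190):Q] = 2 · 2 = 4.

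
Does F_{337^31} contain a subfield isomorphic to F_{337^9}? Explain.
No: F_{337^9} is not a subfield of F_{337^31}

F_{p^m} embeds in F_{p^n} iff m | n. Here 9 ∤ 31 (since 31 = 3·9 + 4 with remainder 4 ≠ 0), so F_{337^9} is not a subfield of F_{337^31}. Equivalently: if it were, the tower law would give 9 = [F_{337^9}:F_337] dividing [F_{337^31}:F_337] = 31, contradiction.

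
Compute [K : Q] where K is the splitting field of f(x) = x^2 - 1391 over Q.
[K : Q] = 2

f(x) = x^2 - 1391 factors as (x - √1391)(x + √1391). The splitting field is K = Q(√1391). Since 1391 is squarefree and > 1, it is not a perfect square, so x^2 - 1391 is irreducible over Q and [Q(√1391) : Q] = 2. Hence [K : Q] = 2.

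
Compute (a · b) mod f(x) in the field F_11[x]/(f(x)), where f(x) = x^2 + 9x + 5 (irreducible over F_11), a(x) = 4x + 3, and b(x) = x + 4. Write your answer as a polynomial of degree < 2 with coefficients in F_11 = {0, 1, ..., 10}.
a · b ≡ 5x + 3 (mod f(x))

Multiply in F_11[x]: a(x)·b(x) = (4x + 3)·(x + 4) = 4x^2 + 8x + 1. This has degree ≥ 2, so divide by f(x) over F_11: 4x^2 + 8x + 1 = (4)·(x^2 + 9x + 5) + (5x + 3). Hence a·b ≡ 5x + 3 (mod f). (F_11[x]/(f) is a field with 11^2 = 121 elements since f is irreducible of degree 2.)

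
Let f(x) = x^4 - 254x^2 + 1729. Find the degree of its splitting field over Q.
[K : Q] = 4

Solving the quadratic in x^2: x^2 = (254 ± √(254^2 - 4·1729))/2 = (254 ± √57600)/2 = (254 ± 240)/2, giving x^2 = 7 or x^2 = 247. So f(x) = (x^2 - 7)(x^2 - 247) and the roots of f are ±√7, ±√247. Hence the splitting field is K = Q(√7, √247). Since 7 and 247 are distinct squarefree integers > 1, their product 1729 is not a perfect square, so √247 ∉ Q(√7). By the tower law [K:Q] = [Q(√7,√247):Q(√7)] · [Q(√7):Q] = 2 · 2 = 4.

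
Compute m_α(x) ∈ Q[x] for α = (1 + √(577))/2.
m_α(x) = x^2 - x - 144

From 2α - 1 = √(577), squaring gives (2α - 1)^2 = 577, i.e. 4α^2 - 4α + 1 = 577, so α^2 - α + (1 - 577)/4 = 0. Since 577 ≡ 1 (mod 4), (1 - 577)/4 = -144 ∈ Z. The polynomial x^2 - x - 144 has discriminant 1 - 4·(-144) = 577, which is not a perfect square in Q (d = 577 is squarefree and ≠ 1), so x^2 - x - 144 is irreducible over Q. It is the minimal polynomial of α.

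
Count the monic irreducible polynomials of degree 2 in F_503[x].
There are 126253 monic irreducible polynomials of degree 2 over F_503

Each element of F_{503^2} that lies in no proper subfield is a root of exactly one monic irreducible of degree 2 over F_503, and each such polynomial has 2 distinct roots in F_{503^2}. By Möbius inversion the count is N_503(2) = (1/2) Σ_{d|2} μ(2/d) · 503^d = (1/2)(μ(2)·503^1 + μ(1)·503^2) = 252506/2 = 126253.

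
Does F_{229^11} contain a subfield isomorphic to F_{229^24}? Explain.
No: F_{229^24} is not a subfield of F_{229^11}

F_{p^m} embeds in F_{p^n} iff m | n. Here 24 ∤ 11 (since 11 = 0·24 + 11 with remainder 11 ≠ 0), so F_{229^24} is not a subfield of F_{229^11}. Equivalently: if it were, the tower law would give 24 = [F_{229^24}:F_229] dividing [F_{229^11}:F_229] = 11, contradiction.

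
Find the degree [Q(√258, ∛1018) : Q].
[Q(√258, ∛1018) : Q] = 6

Let L = Q(√258, ∛1018). Since Q(√258) ⊂ L and [Q(√258):Q] = 2, the tower law gives 2 | [L:Q]. Likewise Q(∛1018) ⊂ L with [Q(∛1018):Q] = 3 (because 1018 is not a perfect cube), so 3 | [L:Q]. As gcd(2,3) = 1, [L:Q] is divisible by 6. Conversely L is generated over Q by √258 and ∛1018, so [L:Q] ≤ 2·3 = 6. Therefore [Q(√258, ∛1018) : Q] = 6.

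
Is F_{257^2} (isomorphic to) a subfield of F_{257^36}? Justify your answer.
Yes: F_{257^2} is a subfield of F_{257^36}

F_{p^m} embeds in F_{p^n} iff m | n (since F_{p^n} is the splitting field of x^(p^n) - x, and F_{p^m} ⊂ F_{p^n} forces p^n to be a power of p^m, i.e. m | n; conversely if m | n then every root of x^(p^m) - x is a root of x^(p^n) - x). Here 2 | 36 (since 36 = 18·2), so F_{257^2} is a subfield of F_{257^36}, and [F_{257^36} : F_{257^2}] = 36/2 = 18.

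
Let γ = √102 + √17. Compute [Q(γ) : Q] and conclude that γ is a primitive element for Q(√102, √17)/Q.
[Q(γ) : Q] = 4 (equivalently, Q(γ) = Q(√102, √17))

Obviously Q(γ) ⊆ Q(√102, √17), and [Q(√102, √17):Q] = 4 (since 102, 17 are distinct squarefree integers > 1 with 1734 not a perfect square). To show equality we compute the minimal polynomial of γ. From γ = √102 + √17: γ^2 = 102 + 2√(1734) + 17 = 119 + 2√(1734), so γ^2 - 119 = 2√(1734); squaring, (γ^2 - 119)^2 = 4·1734, i.e. γ^4 - 238γ^2 + 14161 - 6936 = 0, i.e. γ^4 - 238γ^2 + 7225 = 0. So γ is a root of x^4 - 238x^2 + 7225. This polynomial is irreducible over Q: it has no rational root (each ±√102 ± √17 is irrational), and any factorization into two quadratics over Q would force √(1734) ∈ Q (pairing opposite roots) or √102, √17 ∈ Q (other pairings), all impossible. Hence [Q(γ):Q] = 4 = [Q(√102, √17):Q], so Q(γ) = Q(√102, √17).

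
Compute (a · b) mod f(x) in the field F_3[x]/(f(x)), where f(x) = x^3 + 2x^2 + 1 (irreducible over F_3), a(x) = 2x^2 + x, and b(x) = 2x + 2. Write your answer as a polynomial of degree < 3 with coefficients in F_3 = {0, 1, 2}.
a · b ≡ x^2 + 2x + 2 (mod f(x))

Multiply in F_3[x]: a(x)·b(x) = (2x^2 + x)·(2x + 2) = x^3 + 2x. This has degree ≥ 3, so divide by f(x) over F_3: x^3 + 2x = (1)·(x^3 + 2x^2 + 1) + (x^2 + 2x + 2). Hence a·b ≡ x^2 + 2x + 2 (mod f). (F_3[x]/(f) is a field with 3^3 = 27 elements since f is irreducible of degree 3.)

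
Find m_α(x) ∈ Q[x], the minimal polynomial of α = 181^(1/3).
m_α(x) = x^3 - 181

α satisfies α^3 = 181, so x^3 - 181 annihilates α. By the rational root test, a rational root p/q (in lowest terms) of x^3 - 181 would satisfy p^3 = 181 q^3, forcing q = 1 and p^3 = 181; but 181 is not a perfect cube, contradiction. A monic cubic over Q with no rational root is irreducible (any nontrivial factorization would include a linear factor). Hence x^3 - 181 is the minimal polynomial of α, and in particular [Q(α):Q] = 3.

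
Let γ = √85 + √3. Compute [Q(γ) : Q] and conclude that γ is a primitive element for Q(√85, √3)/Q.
[Q(γ) : Q] = 4 (equivalently, Q(γ) = Q(√85, √3))

Obviously Q(γ) ⊆ Q(√85, √3), and [Q(√85, √3):Q] = 4 (since 85, 3 are distinct squarefree integers > 1 with 255 not a perfect square). To show equality we compute the minimal polynomial of γ. From γ = √85 + √3: γ^2 = 85 + 2√(255) + 3 = 88 + 2√(255), so γ^2 - 88 = 2√(255); squaring, (γ^2 - 88)^2 = 4·255, i.e. γ^4 - 176γ^2 + 7744 - 1020 = 0, i.e. γ^4 - 176γ^2 + 6724 = 0. So γ is a root of x^4 - 176x^2 + 6724. This polynomial is irreducible over Q: it has no rational root (each ±√85 ± √3 is irrational), and any factorization into two quadratics over Q would force √(255) ∈ Q (pairing opposite roots) or √85, √3 ∈ Q (other pairings), all impossible. Hence [Q(γ):Q] = 4 = [Q(√85, √3):Q], so Q(γ) = Q(√85, √3).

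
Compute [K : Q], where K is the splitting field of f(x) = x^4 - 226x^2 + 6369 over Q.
[K : Q] = 4

Solving the quadratic in x^2: x^2 = (226 ± √(226^2 - 4·6369))/2 = (226 ± √25600)/2 = (226 ± 160)/2, giving x^2 = 193 or x^2 = 33. So f(x) = (x^2 - 193)(x^2 - 33) and the roots of f are ±√193, ±√33. Hence the splitting field is K = Q(√193, √33). Since 193 and 33 are distinct squarefree integers > 1, their product 6369 is not a perfect square, so √33 ∉ Q(√193). By the tower law [K:Q] = [Q(√193,√33):Q(√193)] · [Q(√193):Q] = 2 · 2 = 4.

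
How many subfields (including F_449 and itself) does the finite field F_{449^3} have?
F_{449^3} has 2 subfields

The subfields of F_{p^n} are exactly the fields F_{p^d} for d | n (each is the fixed field of the unique index-d subgroup of Gal(F_{p^n}/F_p) ≅ Z/nZ). The divisors of n = 3 are {1, 3}, giving 2 subfields: F_{449^1}, F_{449^3}.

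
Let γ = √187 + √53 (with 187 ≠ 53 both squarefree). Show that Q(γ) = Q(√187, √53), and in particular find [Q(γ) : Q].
[Q(γ) : Q] = 4 (equivalently, Q(γ) = Q(√187, √53))

Obviously Q(γ) ⊆ Q(√187, √53), and [Q(√187, √53):Q] = 4 (since 187, 53 are distinct squarefree integers > 1 with 9911 not a perfect square). To show equality we compute the minimal polynomial of γ. From γ = √187 + √53: γ^2 = 187 + 2√(9911) + 53 = 240 + 2√(9911), so γ^2 - 240 = 2√(9911); squaring, (γ^2 - 240)^2 = 4·9911, i.e. γ^4 - 480γ^2 + 57600 - 39644 = 0, i.e. γ^4 - 480γ^2 + 17956 = 0. So γ is a root of x^4 - 480x^2 + 17956. This polynomial is irreducible over Q: it has no rational root (each ±√187 ± √53 is irrational), and any factorization into two quadratics over Q would force √(9911) ∈ Q (pairing opposite roots) or √187, √53 ∈ Q (other pairings), all impossible. Hence [Q(γ):Q] = 4 = [Q(√187, √53):Q], so Q(γ) = Q(√187, √53).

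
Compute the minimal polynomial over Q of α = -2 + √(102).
m_α(x) = x^2 + 4x - 98

From α + 2 = √(102), squaring gives (α + 2)^2 = 102, i.e. α^2 + 4α + 4 = 102, so α^2 + 4α - 98 = 0. The discriminant of x^2 + 4x - 98 is (4)^2 - 4·(-98) = 16 + 392 = 408, and 4·(102) is not a perfect square in Q since 102 is squarefree and ≠ 1. Hence x^2 + 4x - 98 is irreducible over Q and is the minimal polynomial of α.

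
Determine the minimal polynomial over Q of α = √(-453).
m_α(x) = x^2 + 453

α satisfies α^2 + 453 = 0, so x^2 + 453 annihilates α. Since d = -453 is squarefree and ≠ 1, it is not a perfect square in Q, so x^2 + 453 has no rational root and is therefore irreducible over Q (a degree-2 polynomial over a field is irreducible iff it has no root). Hence m_α(x) = x^2 + 453.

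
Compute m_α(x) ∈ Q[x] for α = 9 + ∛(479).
m_α(x) = x^3 - 27x^2 + 243x - 1208

Set β = α - 9 = ∛(479), so β^3 = 479. Then (α - 9)^3 - 479 = 0, i.e. α is a root of g(x) = (x - 9)^3 - 479 = x^3 - 27x^2 + 243x - 1208. Since g(x) = h(x - 9) where h(x) = x^3 - 479, and h is irreducible over Q (because 479 is not a perfect cube, so h has no rational root, and a monic cubic with no rational root is irreducible), g is also irreducible (irreducibility is preserved under the substitution x → x - 9). Hence m_α(x) = x^3 - 27x^2 + 243x - 1208.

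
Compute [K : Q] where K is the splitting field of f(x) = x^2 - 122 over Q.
[K : Q] = 2

f(x) = x^2 - 122 factors as (x - √122)(x + √122). The splitting field is K = Q(√122). Since 122 is squarefree and > 1, it is not a perfect square, so x^2 - 122 is irreducible over Q and [Q(√122) : Q] = 2. Hence [K : Q] = 2.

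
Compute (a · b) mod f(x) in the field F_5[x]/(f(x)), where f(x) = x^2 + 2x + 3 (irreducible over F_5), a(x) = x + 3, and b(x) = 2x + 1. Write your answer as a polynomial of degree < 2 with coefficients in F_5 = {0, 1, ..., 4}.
a · b ≡ 3x + 2 (mod f(x))

Multiply in F_5[x]: a(x)·b(x) = (x + 3)·(2x + 1) = 2x^2 + 2x + 3. This has degree ≥ 2, so divide by f(x) over F_5: 2x^2 + 2x + 3 = (2)·(x^2 + 2x + 3) + (3x + 2). Hence a·b ≡ 3x + 2 (mod f). (F_5[x]/(f) is a field with 5^2 = 25 elements since f is irreducible of degree 2.)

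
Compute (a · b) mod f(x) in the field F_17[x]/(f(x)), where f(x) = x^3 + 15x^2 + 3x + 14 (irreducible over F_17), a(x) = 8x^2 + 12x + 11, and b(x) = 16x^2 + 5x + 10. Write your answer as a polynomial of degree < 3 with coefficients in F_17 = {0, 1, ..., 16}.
a · b ≡ 7x^2 + 13x + 10 (mod f(x))

Multiply in F_17[x]: a(x)·b(x) = (8x^2 + 12x + 11)·(16x^2 + 5x + 10) = 9x^4 + 11x^3 + 10x^2 + 5x + 8. This has degree ≥ 3, so divide by f(x) over F_17: 9x^4 + 11x^3 + 10x^2 + 5x + 8 = (9x + 12)·(x^3 + 15x^2 + 3x + 14) + (7x^2 + 13x + 10). Hence a·b ≡ 7x^2 + 13x + 10 (mod f). (F_17[x]/(f) is a field with 17^3 = 4913 elements since f is irreducible of degree 3.)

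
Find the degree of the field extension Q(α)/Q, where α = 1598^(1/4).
[Q(α):Q] = 4

α is a root of x^4 - 1598. By Eisenstein's criterion at the prime p = 2 (which divides the constant term 1598 but p^2 = 4 does not, since 1598 is squarefree), x^4 - 1598 is irreducible over Q. Hence [Q(α):Q] = 4.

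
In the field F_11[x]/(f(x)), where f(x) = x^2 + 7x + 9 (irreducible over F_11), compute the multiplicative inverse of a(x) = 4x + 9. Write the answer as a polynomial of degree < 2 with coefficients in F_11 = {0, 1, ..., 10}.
a(x)^(-1) ≡ 3x + 6 (mod f(x))

Since f is irreducible over F_11, F_11[x]/(f) is a field and a(x) ≠ 0 has an inverse. Apply the extended Euclidean algorithm to f(x) and a(x) in F_11[x]: f(x) = (3x + 6)·a(x) + (10). The last nonzero remainder is the constant 10 = gcd(f, a) in F_11. Back-substituting through the division chain expresses 10 = s(x)·a(x) + t(x)·f(x) with s(x) ≡ 8x + 5 (mod f), so (8x + 5)·a(x) ≡ 10 (mod f). Multiplying by 10^(-1) ≡ 10 in F_11 gives a(x)^(-1) ≡ 10·(8x + 5) ≡ 3x + 6 (mod f). Check: (4x + 9)·(3x + 6) = x^2 + 7x + 10 ≡ 1 (mod x^2 + 7x + 9).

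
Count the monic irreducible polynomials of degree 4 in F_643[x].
There are 42734915538 monic irreducible polynomials of degree 4 over F_643

Each element of F_{643^4} that lies in no proper subfield is a root of exactly one monic irreducible of degree 4 over F_643, and each such polynomial has 4 distinct roots in F_{643^4}. By Möbius inversion the count is N_643(4) = (1/4) Σ_{d|4} μ(4/d) · 643^d = (1/4)(μ(4)·643^1 + μ(2)·643^2 + μ(1)·643^4) = 170939662152/4 = 42734915538.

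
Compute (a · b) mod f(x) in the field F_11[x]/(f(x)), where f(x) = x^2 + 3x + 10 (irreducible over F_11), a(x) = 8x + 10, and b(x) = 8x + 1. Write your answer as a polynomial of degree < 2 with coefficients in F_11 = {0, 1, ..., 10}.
a · b ≡ 6x + 8 (mod f(x))

Multiply in F_11[x]: a(x)·b(x) = (8x + 10)·(8x + 1) = 9x^2 + 10. This has degree ≥ 2, so divide by f(x) over F_11: 9x^2 + 10 = (9)·(x^2 + 3x + 10) + (6x + 8). Hence a·b ≡ 6x + 8 (mod f). (F_11[x]/(f) is a field with 11^2 = 121 elements since f is irreducible of degree 2.)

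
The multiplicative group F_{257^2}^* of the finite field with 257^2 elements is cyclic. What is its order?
|F_{257^2}^*| = 66048

F_{257^2} has 257^2 = 66049 elements; its multiplicative group consists of all nonzero elements, so |F_{257^2}^*| = 66049 - 1 = 66048. (It is cyclic since any finite subgroup of the multiplicative group of a field is cyclic.)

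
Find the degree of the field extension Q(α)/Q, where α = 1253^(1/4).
[Q(α):Q] = 4

α is a root of x^4 - 1253. By Eisenstein's criterion at the prime p = 7 (which divides the constant term 1253 but p^2 = 49 does not, since 1253 is squarefree), x^4 - 1253 is irreducible over Q. Hence [Q(α):Q] = 4.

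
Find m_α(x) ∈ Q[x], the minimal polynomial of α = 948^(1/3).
m_α(x) = x^3 - 948

α satisfies α^3 = 948, so x^3 - 948 annihilates α. By the rational root test, a rational root p/q (in lowest terms) of x^3 - 948 would satisfy p^3 = 948 q^3, forcing q = 1 and p^3 = 948; but 948 is not a perfect cube, contradiction. A monic cubic over Q with no rational root is irreducible (any nontrivial factorization would include a linear factor). Hence x^3 - 948 is the minimal polynomial of α, and in particular [Q(α):Q] = 3.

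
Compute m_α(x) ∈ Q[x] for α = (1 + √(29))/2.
m_α(x) = x^2 - x - 7

From 2α - 1 = √(29), squaring gives (2α - 1)^2 = 29, i.e. 4α^2 - 4α + 1 = 29, so α^2 - α + (1 - 29)/4 = 0. Since 29 ≡ 1 (mod 4), (1 - 29)/4 = -7 ∈ Z. The polynomial x^2 - x - 7 has discriminant 1 - 4·(-7) = 29, which is not a perfect square in Q (d = 29 is squarefree and ≠ 1), so x^2 - x - 7 is irreducible over Q. It is the minimal polynomial of α.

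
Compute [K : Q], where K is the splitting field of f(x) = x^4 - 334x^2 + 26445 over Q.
[K : Q] = 4

Solving the quadratic in x^2: x^2 = (334 ± √(334^2 - 4·26445))/2 = (334 ± √5776)/2 = (334 ± 76)/2, giving x^2 = 129 or x^2 = 205. So f(x) = (x^2 - 129)(x^2 - 205) and the roots of f are ±√129, ±√205. Hence the splitting field is K = Q(√129, √205). Since 129 and 205 are distinct squarefree integers > 1, their product 26445 is not a perfect square, so √205 ∉ Q(√129). By the tower law [K:Q] = [Q(√129,√205):Q(√129)] · [Q(√129):Q] = 2 · 2 = 4.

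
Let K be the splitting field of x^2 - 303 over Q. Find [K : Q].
[K : Q] = 2

f(x) = x^2 - 303 factors as (x - √303)(x + √303). The splitting field is K = Q(√303). Since 303 is squarefree and > 1, it is not a perfect square, so x^2 - 303 is irreducible over Q and [Q(√303) : Q] = 2. Hence [K : Q] = 2.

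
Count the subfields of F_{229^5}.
F_{229^5} has 2 subfields

The subfields of F_{p^n} are exactly the fields F_{p^d} for d | n (each is the fixed field of the unique index-d subgroup of Gal(F_{p^n}/F_p) ≅ Z/nZ). The divisors of n = 5 are {1, 5}, giving 2 subfields: F_{229^1}, F_{229^5}.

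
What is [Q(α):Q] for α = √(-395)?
[Q(α):Q] = 2

[Q(α):Q] equals the degree of the minimal polynomial of α. Here α^2 = -395 and x^2 + 395 is irreducible (d = -395 is squarefree, ≠ 1, hence not a square), so deg(m_α) = 2. Thus [Q(α):Q] = 2.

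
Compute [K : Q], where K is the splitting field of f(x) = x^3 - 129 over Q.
[K : Q] = 6

The roots of x^3 - 129 are ∛129, ω∛129, ω^2∛129 where ω = e^(2πi/3) is a primitive cube root of unity, so K = Q(∛129, ω). Now [Q(∛129):Q] = 3 (since 129 is not a perfect cube, x^3 - 129 is irreducible) and [Q(ω):Q] = 2. Both 2 and 3 divide [K:Q], and [K:Q] ≤ 3·2 = 6, so [K:Q] = 6. (Equivalently: Q(∛129) ⊂ R but ω ∉ R, so [K : Q(∛129)] = 2.)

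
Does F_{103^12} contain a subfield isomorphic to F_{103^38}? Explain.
No: F_{103^38} is not a subfield of F_{103^12}

F_{p^m} embeds in F_{p^n} iff m | n. Here 38 ∤ 12 (since 12 = 0·38 + 12 with remainder 12 ≠ 0), so F_{103^38} is not a subfield of F_{103^12}. Equivalently: if it were, the tower law would give 38 = [F_{103^38}:F_103] dividing [F_{103^12}:F_103] = 12, contradiction.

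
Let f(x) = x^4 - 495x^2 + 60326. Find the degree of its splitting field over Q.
[K : Q] = 4

Solving the quadratic in x^2: x^2 = (495 ± √(495^2 - 4·60326))/2 = (495 ± √3721)/2 = (495 ± 61)/2, giving x^2 = 278 or x^2 = 217. So f(x) = (x^2 - 278)(x^2 - 217) and the roots of f are ±√278, ±√217. Hence the splitting field is K = Q(√278, √217). Since 278 and 217 are distinct squarefree integers > 1, their product 60326 is not a perfect square, so √217 ∉ Q(√278). By the tower law [K:Q] = [Q(√278,√217):Q(√278)] · [Q(√278):Q] = 2 · 2 = 4.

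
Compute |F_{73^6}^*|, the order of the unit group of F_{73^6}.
|F_{73^6}^*| = 151334226288

F_{73^6} has 73^6 = 151334226289 elements; its multiplicative group consists of all nonzero elements, so |F_{73^6}^*| = 151334226289 - 1 = 151334226288. (It is cyclic since any finite subgroup of the multiplicative group of a field is cyclic.)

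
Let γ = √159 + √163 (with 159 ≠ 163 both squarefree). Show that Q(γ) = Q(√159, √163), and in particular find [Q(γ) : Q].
[Q(γ) : Q] = 4 (equivalently, Q(γ) = Q(√159, √163))

Obviously Q(γ) ⊆ Q(√159, √163), and [Q(√159, √163):Q] = 4 (since 159, 163 are distinct squarefree integers > 1 with 25917 not a perfect square). To show equality we compute the minimal polynomial of γ. From γ = √159 + √163: γ^2 = 159 + 2√(25917) + 163 = 322 + 2√(25917), so γ^2 - 322 = 2√(25917); squaring, (γ^2 - 322)^2 = 4·25917, i.e. γ^4 - 644γ^2 + 103684 - 103668 = 0, i.e. γ^4 - 644γ^2 + 16 = 0. So γ is a root of x^4 - 644x^2 + 16. This polynomial is irreducible over Q: it has no rational root (each ±√159 ± √163 is irrational), and any factorization into two quadratics over Q would force √(25917) ∈ Q (pairing opposite roots) or √159, √163 ∈ Q (other pairings), all impossible. Hence [Q(γ):Q] = 4 = [Q(√159, √163):Q], so Q(γ) = Q(√159, √163).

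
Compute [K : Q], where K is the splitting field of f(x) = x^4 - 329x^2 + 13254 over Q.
[K : Q] = 4

Solving the quadratic in x^2: x^2 = (329 ± √(329^2 - 4·13254))/2 = (329 ± √55225)/2 = (329 ± 235)/2, giving x^2 = 47 or x^2 = 282. So f(x) = (x^2 - 47)(x^2 - 282) and the roots of f are ±√47, ±√282. Hence the splitting field is K = Q(√47, √282). Since 47 and 282 are distinct squarefree integers > 1, their product 13254 is not a perfect square, so √282 ∉ Q(√47). By the tower law [K:Q] = [Q(√47,√282):Q(√47)] · [Q(√47):Q] = 2 · 2 = 4.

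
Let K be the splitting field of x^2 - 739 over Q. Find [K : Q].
[K : Q] = 2

f(x) = x^2 - 739 factors as (x - √739)(x + √739). The splitting field is K = Q(√739). Since 739 is squarefree and > 1, it is not a perfect square, so x^2 - 739 is irreducible over Q and [Q(√739) : Q] = 2. Hence [K : Q] = 2.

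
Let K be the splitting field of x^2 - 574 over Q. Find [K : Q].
[K : Q] = 2

f(x) = x^2 - 574 factors as (x - √574)(x + √574). The splitting field is K = Q(√574). Since 574 is squarefree and > 1, it is not a perfect square, so x^2 - 574 is irreducible over Q and [Q(√574) : Q] = 2. Hence [K : Q] = 2.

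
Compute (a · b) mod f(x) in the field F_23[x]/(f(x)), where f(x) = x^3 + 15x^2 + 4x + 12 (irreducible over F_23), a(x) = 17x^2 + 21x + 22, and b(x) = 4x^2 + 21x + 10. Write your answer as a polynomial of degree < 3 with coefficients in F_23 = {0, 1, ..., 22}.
a · b ≡ 4x^2 + 10x + 15 (mod f(x))

Multiply in F_23[x]: a(x)·b(x) = (17x^2 + 21x + 22)·(4x^2 + 21x + 10) = 22x^4 + 4x^3 + 9x^2 + 5x + 13. This has degree ≥ 3, so divide by f(x) over F_23: 22x^4 + 4x^3 + 9x^2 + 5x + 13 = (22x + 19)·(x^3 + 15x^2 + 4x + 12) + (4x^2 + 10x + 15). Hence a·b ≡ 4x^2 + 10x + 15 (mod f). (F_23[x]/(f) is a field with 23^3 = 12167 elements since f is irreducible of degree 3.)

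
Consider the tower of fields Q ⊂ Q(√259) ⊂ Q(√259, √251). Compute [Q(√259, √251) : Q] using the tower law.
[Q(√259, √251) : Q] = 4

[Q(√259):Q] = 2 (min poly x^2 - 259, irreducible since 259 is squarefree > 1). For the top step, suppose √251 ∈ Q(√259), say √251 = c + d√259 with c, d ∈ Q. Squaring: 251 = c^2 + 259d^2 + 2cd√259. Since √259 ∉ Q this forces 2cd = 0. If d = 0 then √251 = c ∈ Q, contradicting 251 squarefree > 1. If c = 0 then 251 = 259d^2, so 259·251 = (259d)^2 is a perfect square in Q — but 259·251 = 65009 is not a perfect square (since 259 and 251 are distinct squarefree integers). Contradiction. Hence √251 ∉ Q(√259), so x^2 - 251 stays irreducible over Q(√259) and [Q(√259, √251) : Q(√259)] = 2. By the tower law, [Q(√259, √251) : Q] = 2 · 2 = 4.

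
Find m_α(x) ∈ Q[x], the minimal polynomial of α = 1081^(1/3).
m_α(x) = x^3 - 1081

α satisfies α^3 = 1081, so x^3 - 1081 annihilates α. By the rational root test, a rational root p/q (in lowest terms) of x^3 - 1081 would satisfy p^3 = 1081 q^3, forcing q = 1 and p^3 = 1081; but 1081 is not a perfect cube, contradiction. A monic cubic over Q with no rational root is irreducible (any nontrivial factorization would include a linear factor). Hence x^3 - 1081 is the minimal polynomial of α, and in particular [Q(α):Q] = 3.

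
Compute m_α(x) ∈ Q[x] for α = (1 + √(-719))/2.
m_α(x) = x^2 - x + 180

From 2α - 1 = √(-719), squaring gives (2α - 1)^2 = -719, i.e. 4α^2 - 4α + 1 = -719, so α^2 - α + (1 + 719)/4 = 0. Since -719 ≡ 1 (mod 4), (1 + 719)/4 = 180 ∈ Z. The polynomial x^2 - x + 180 has discriminant 1 - 4·(180) = -719, which is not a perfect square in Q (d = -719 is squarefree and ≠ 1), so x^2 - x + 180 is irreducible over Q. It is the minimal polynomial of α.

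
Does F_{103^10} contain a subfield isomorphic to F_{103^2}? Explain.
Yes: F_{103^2} is a subfield of F_{103^10}

F_{p^m} embeds in F_{p^n} iff m | n (since F_{p^n} is the splitting field of x^(p^n) - x, and F_{p^m} ⊂ F_{p^n} forces p^n to be a power of p^m, i.e. m | n; conversely if m | n then every root of x^(p^m) - x is a root of x^(p^n) - x). Here 2 | 10 (since 10 = 5·2), so F_{103^2} is a subfield of F_{103^10}, and [F_{103^10} : F_{103^2}] = 10/2 = 5.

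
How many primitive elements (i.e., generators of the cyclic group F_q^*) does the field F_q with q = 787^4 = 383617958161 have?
There are φ(383617958160) = 100191436800 primitive elements

F_q^* is cyclic of order q - 1 = 383617958160. A cyclic group of order m has exactly φ(m) generators. Here m = 383617958160 = 2^4 · 3 · 5 · 131 · 197 · 241 · 257, so the number of primitive elements is φ(383617958160) = 100191436800.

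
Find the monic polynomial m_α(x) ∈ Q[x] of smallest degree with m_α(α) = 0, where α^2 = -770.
m_α(x) = x^2 + 770

α satisfies α^2 + 770 = 0, so x^2 + 770 annihilates α. Since d = -770 is squarefree and ≠ 1, it is not a perfect square in Q, so x^2 + 770 has no rational root and is therefore irreducible over Q (a degree-2 polynomial over a field is irreducible iff it has no root). Hence m_α(x) = x^2 + 770.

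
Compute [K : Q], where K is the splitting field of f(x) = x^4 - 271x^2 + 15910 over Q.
[K : Q] = 4

Solving the quadratic in x^2: x^2 = (271 ± √(271^2 - 4·15910))/2 = (271 ± √9801)/2 = (271 ± 99)/2, giving x^2 = 86 or x^2 = 185. So f(x) = (x^2 - 86)(x^2 - 185) and the roots of f are ±√86, ±√185. Hence the splitting field is K = Q(√86, √185). Since 86 and 185 are distinct squarefree integers > 1, their product 15910 is not a perfect square, so √185 ∉ Q(√86). By the tower law [K:Q] = [Q(√86,√185):Q(√86)] · [Q(√86):Q] = 2 · 2 = 4.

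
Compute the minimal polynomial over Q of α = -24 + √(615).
m_α(x) = x^2 + 48x - 39

From α + 24 = √(615), squaring gives (α + 24)^2 = 615, i.e. α^2 + 48α + 576 = 615, so α^2 + 48α - 39 = 0. The discriminant of x^2 + 48x - 39 is (48)^2 - 4·(-39) = 2304 + 156 = 2460, and 4·(615) is not a perfect square in Q since 615 is squarefree and ≠ 1. Hence x^2 + 48x - 39 is irreducible over Q and is the minimal polynomial of α.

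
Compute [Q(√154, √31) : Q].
[Q(√154, √31) : Q] = 4

[Q(√154):Q] = 2 (min poly x^2 - 154, irreducible since 154 is squarefree > 1). For the top step, suppose √31 ∈ Q(√154), say √31 = c + d√154 with c, d ∈ Q. Squaring: 31 = c^2 + 154d^2 + 2cd√154. Since √154 ∉ Q this forces 2cd = 0. If d = 0 then √31 = c ∈ Q, contradicting 31 squarefree > 1. If c = 0 then 31 = 154d^2, so 154·31 = (154d)^2 is a perfect square in Q — but 154·31 = 4774 is not a perfect square (since 154 and 31 are distinct squarefree integers). Contradiction. Hence √31 ∉ Q(√154), so x^2 - 31 stays irreducible over Q(√154) and [Q(√154, √31) : Q(√154)] = 2. By the tower law, [Q(√154, √31) : Q] = 2 · 2 = 4.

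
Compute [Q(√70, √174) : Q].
[Q(√70, √174) : Q] = 4

[Q(√70):Q] = 2 (min poly x^2 - 70, irreducible since 70 is squarefree > 1). For the top step, suppose √174 ∈ Q(√70), say √174 = c + d√70 with c, d ∈ Q. Squaring: 174 = c^2 + 70d^2 + 2cd√70. Since √70 ∉ Q this forces 2cd = 0. If d = 0 then √174 = c ∈ Q, contradicting 174 squarefree > 1. If c = 0 then 174 = 70d^2, so 70·174 = (70d)^2 is a perfect square in Q — but 70·174 = 12180 is not a perfect square (since 70 and 174 are distinct squarefree integers). Contradiction. Hence √174 ∉ Q(√70), so x^2 - 174 stays irreducible over Q(√70) and [Q(√70, √174) : Q(√70)] = 2. By the tower law, [Q(√70, √174) : Q] = 2 · 2 = 4.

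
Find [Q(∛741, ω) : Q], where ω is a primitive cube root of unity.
[Q(∛741, ω) : Q] = 6

[Q(∛741):Q] = 3 (min poly x^3 - 741, irreducible since 741 is not a perfect cube). [Q(ω):Q] = 2 (min poly x^2 + x + 1). Since Q(∛741) ⊂ R and ω ∉ R, we have ω ∉ Q(∛741), so x^2 + x + 1 remains irreducible over Q(∛741) and [Q(∛741, ω) : Q(∛741)] = 2. By the tower law, [Q(∛741, ω) : Q] = 3 · 2 = 6. (In fact Q(∛741, ω) is the splitting field of x^3 - 741 over Q.)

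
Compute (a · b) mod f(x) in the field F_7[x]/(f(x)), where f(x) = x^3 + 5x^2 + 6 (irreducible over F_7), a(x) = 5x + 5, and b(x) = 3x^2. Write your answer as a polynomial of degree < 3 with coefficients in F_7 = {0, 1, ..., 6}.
a · b ≡ 3x^2 + 1 (mod f(x))

Multiply in F_7[x]: a(x)·b(x) = (5x + 5)·(3x^2) = x^3 + x^2. This has degree ≥ 3, so divide by f(x) over F_7: x^3 + x^2 = (1)·(x^3 + 5x^2 + 6) + (3x^2 + 1). Hence a·b ≡ 3x^2 + 1 (mod f). (F_7[x]/(f) is a field with 7^3 = 343 elements since f is irreducible of degree 3.)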